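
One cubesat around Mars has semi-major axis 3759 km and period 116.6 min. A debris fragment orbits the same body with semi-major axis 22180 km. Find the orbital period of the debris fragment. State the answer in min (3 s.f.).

T₂ ≈ 1670 min

Kepler's third law: T² ∝ a³, so T₂ = T₁ (a₂/a₁)^(3/2).
a₂/a₁ = 5.901, (a₂/a₁)^(3/2) = 14.33.
T₂ = 116.6 × 14.33 = 1671 min.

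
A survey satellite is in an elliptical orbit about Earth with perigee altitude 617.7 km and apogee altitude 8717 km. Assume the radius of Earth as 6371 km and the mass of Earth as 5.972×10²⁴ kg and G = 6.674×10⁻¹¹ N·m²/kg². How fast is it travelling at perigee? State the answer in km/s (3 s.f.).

μ = GM = 6.674×10⁻¹¹ × 5.972×10²⁴ = 3.986×10¹⁴ m³/s².
r_p = 6371 + 617.7 = 6988.7 km = 6.9887×10⁶ m.
r_a = 6371 + 8717 = 15088 km = 1.5088×10⁷ m.
Semi-major axis a = (r_p + r_a)/2 = 11038 km = 1.104×10⁷ m.
Vis-viva: v² = μ(2/r − 1/a) = 3.986×10¹⁴ × (2.862×10⁻⁷ − 9.059×10⁻⁸) = 7.795×10⁷ m²/s².
v = 8829 m/s = 8.829 km/s.

v ≈ 8.83 km/s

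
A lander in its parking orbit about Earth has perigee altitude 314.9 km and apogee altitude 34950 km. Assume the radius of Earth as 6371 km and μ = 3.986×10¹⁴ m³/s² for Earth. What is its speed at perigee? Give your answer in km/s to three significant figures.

r_p = 6371 + 314.9 = 6685.9 km = 6.6859×10⁶ m.
r_a = 6371 + 34950 = 41321 km = 4.1321×10⁷ m.
Semi-major axis a = (r_p + r_a)/2 = 24003 km = 2.400×10⁷ m.
Vis-viva: v² = μ(2/r − 1/a) = 3.986×10¹⁴ × (2.991×10⁻⁷ − 4.166×10⁻⁸) = 1.026×10⁸ m²/s².
v = 10130 m/s = 10.13 km/s.

v ≈ 10.1 km/s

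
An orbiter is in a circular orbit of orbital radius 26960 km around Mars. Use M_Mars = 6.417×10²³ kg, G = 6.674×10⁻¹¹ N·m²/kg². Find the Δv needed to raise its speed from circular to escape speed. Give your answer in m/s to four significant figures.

Δv ≈ 522.1 m/s

μ = GM = 6.674×10⁻¹¹ × 6.417×10²³ = 4.283×10¹³ m³/s².
r = 26960 km = 2.696×10⁷ m.
Circular speed v_c = √(μ/r) = 1260 m/s.
Escape speed v_esc = √(2μ/r) = √2 × v_c = 1782 m/s.
Δv = v_esc − v_c = 522.1 m/s.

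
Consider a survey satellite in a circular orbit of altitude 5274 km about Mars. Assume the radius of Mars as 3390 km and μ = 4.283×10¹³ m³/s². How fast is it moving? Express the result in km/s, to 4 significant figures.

v ≈ 2.223 km/s

r = 3390 + 5274 = 8664.0 km = 8.6640×10⁶ m.
For a circular orbit v = √(μ/r) = √(4.283×10¹³ / 8.664×10⁶) = √(4.943×10⁶) = 2223 m/s.
That is 2.223 km/s.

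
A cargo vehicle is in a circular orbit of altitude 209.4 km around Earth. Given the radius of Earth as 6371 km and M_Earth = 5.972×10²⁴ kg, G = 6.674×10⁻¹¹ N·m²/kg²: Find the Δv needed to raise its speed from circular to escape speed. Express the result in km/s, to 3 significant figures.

μ = GM = 6.674×10⁻¹¹ × 5.972×10²⁴ = 3.986×10¹⁴ m³/s².
r = 6371 + 209.4 = 6580.4 km = 6.5804×10⁶ m.
Circular speed v_c = √(μ/r) = 7783 m/s.
Escape speed v_esc = √(2μ/r) = √2 × v_c = 11010 m/s.
Δv = v_esc − v_c = 3224 m/s = 3.224 km/s.

Δv ≈ 3.22 km/s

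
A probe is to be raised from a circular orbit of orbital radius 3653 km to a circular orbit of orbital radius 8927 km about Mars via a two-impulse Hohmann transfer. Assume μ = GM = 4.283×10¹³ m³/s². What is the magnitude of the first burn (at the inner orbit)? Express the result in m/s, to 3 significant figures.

r₁ = 3653 km = 3.653×10⁶ m.
r₂ = 8927 km = 8.927×10⁶ m.
Transfer ellipse a_t = (r₁ + r₂)/2 = 6.290×10⁶ m.
At r₁: circular v_c1 = √(μ/r₁) = 3424 m/s; transfer-periapsis v_p = √[μ(2/r₁ − 1/a_t)] = 4079 m/s.
Δv₁ = v_p − v_c1 = 655.1 m/s.

Δv ≈ 655 m/s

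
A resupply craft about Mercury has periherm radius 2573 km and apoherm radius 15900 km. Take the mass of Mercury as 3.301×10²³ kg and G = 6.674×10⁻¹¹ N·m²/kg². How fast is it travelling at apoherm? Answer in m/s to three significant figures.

v ≈ 621 m/s

μ = GM = 6.674×10⁻¹¹ × 3.301×10²³ = 2.203×10¹³ m³/s².
Semi-major axis a = (r_p + r_a)/2 = 9236.5 km = 9.236×10⁶ m.
Vis-viva: v² = μ(2/r − 1/a) = 2.203×10¹³ × (1.258×10⁻⁷ − 1.083×10⁻⁷) = 3.860×10⁵ m²/s².
v = 621.3 m/s.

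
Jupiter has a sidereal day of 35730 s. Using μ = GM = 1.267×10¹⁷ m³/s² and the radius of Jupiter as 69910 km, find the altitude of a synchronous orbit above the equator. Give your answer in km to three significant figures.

h_sync ≈ 90100 km

A synchronous orbit has period T, so by Kepler's third law a = (μT²/4π²)^(1/3).
μT²/4π² = 1.267×10¹⁷ × (3.573×10⁴)² / 39.48 = 4.097×10²⁴ m³.
a = 1.600×10⁸ m = 1.6002×10⁵ km.
Altitude h = a − R = 1.6002×10⁵ − 69910 = 90105 km.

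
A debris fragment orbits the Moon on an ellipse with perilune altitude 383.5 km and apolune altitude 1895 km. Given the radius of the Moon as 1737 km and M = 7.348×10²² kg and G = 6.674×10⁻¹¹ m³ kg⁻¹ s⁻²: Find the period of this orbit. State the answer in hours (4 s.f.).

μ = GM = 6.674×10⁻¹¹ × 7.348×10²² = 4.904×10¹² m³/s².
r_p = 1737 + 383.5 = 2120.5 km = 2.1205×10⁶ m.
r_a = 1737 + 1895 = 3632.0 km = 3.6320×10⁶ m.
Semi-major axis a = (r_p + r_a)/2 = (2120.5 + 3632.0)/2 = 2876.2 km = 2.876×10⁶ m.
By Kepler's third law T = 2π√(a³/μ) = 2π × 2.203×10³ = 1.384×10⁴ s.
= 3.844 hours.

T ≈ 3.844 hours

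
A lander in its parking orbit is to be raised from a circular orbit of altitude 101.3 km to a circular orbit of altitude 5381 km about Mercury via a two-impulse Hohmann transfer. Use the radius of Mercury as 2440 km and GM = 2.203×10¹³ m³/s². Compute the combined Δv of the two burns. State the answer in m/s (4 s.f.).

r₁ = 2440 + 101.3 = 2541.3 km = 2.5413×10⁶ m.
r₂ = 2440 + 5381 = 7821.0 km = 7.8210×10⁶ m.
Transfer ellipse a_t = (r₁ + r₂)/2 = 5.181×10⁶ m.
At r₁: circular v_c1 = √(μ/r₁) = 2944 m/s; transfer-periherm v_p = √[μ(2/r₁ − 1/a_t)] = 3617 m/s.
Δv₁ = v_p − v_c1 = 673.1 m/s.
At r₂: circular v_c2 = √(μ/r₂) = 1678 m/s; transfer-apoherm v_a = √[μ(2/r₂ − 1/a_t)] = 1175 m/s.
Δv₂ = v_c2 − v_a = 502.9 m/s.
Total Δv = Δv₁ + Δv₂ = 1176 m/s.

Δv_total ≈ 1176 m/s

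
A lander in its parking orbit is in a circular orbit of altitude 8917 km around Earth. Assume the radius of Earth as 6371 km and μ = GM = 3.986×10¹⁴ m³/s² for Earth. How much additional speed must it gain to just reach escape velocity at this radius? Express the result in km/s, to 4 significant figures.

r = 6371 + 8917 = 15288 km = 1.5288×10⁷ m.
Circular speed v_c = √(μ/r) = 5106 m/s.
Escape speed v_esc = √(2μ/r) = √2 × v_c = 7221 m/s.
Δv = v_esc − v_c = 2115 m/s = 2.115 km/s.

Δv ≈ 2.115 km/s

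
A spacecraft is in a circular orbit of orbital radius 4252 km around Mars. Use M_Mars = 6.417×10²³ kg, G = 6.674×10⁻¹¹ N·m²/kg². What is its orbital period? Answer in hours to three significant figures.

μ = GM = 6.674×10⁻¹¹ × 6.417×10²³ = 4.283×10¹³ m³/s².
r = 4252 km = 4.252×10⁶ m.
Kepler's third law: T = 2π√(r³/μ) = 2π√((4.252×10⁶)³ / 4.283×10¹³).
r³/μ = 1.795×10⁶ s², so T = 2π × 1.340×10³ = 8.418×10³ s.
Converting: 8.418×10³ s ÷ 3600 = 2.338 hours.

T ≈ 2.34 hours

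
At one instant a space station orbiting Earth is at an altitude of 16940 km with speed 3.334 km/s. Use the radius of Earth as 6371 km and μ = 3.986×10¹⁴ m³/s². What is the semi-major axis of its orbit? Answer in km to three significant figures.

r = 6371 + 16940 = 23311 km = 2.331×10⁷ m.
Specific orbital energy ε = v²/2 − μ/r = (3334)²/2 − 3.986×10¹⁴/2.331×10⁷ = -1.154×10⁷ J/kg.
Since ε = −μ/(2a), a = −μ/(2ε) = 1.727×10⁷ m = 17268 km.

a ≈ 17300 km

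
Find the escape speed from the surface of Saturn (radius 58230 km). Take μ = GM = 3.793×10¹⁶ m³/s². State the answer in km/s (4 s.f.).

v_esc ≈ 36.09 km/s

r = R = 5.823×10⁷ m.
Escape speed v_esc = √(2μ/r) = √(2 × 3.793×10¹⁶ / 5.823×10⁷) = √(1.303×10⁹) = 36090 m/s.
= 36.09 km/s.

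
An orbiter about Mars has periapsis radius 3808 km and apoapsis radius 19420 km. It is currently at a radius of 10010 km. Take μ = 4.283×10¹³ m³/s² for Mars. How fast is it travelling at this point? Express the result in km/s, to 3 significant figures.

v ≈ 2.21 km/s

Semi-major axis a = (r_p + r_a)/2 = 11614 km = 1.161×10⁷ m.
Vis-viva: v² = μ(2/r − 1/a) = 4.283×10¹³ × (1.998×10⁻⁷ − 8.610×10⁻⁸) = 4.870×10⁶ m²/s².
v = 2207 m/s = 2.207 km/s.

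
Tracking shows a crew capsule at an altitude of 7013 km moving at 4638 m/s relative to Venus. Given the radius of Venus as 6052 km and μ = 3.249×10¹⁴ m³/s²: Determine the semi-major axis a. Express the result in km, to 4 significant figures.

r = 6052 + 7013 = 13065 km = 1.306×10⁷ m.
Vis-viva rearranged: 1/a = 2/r − v²/μ = 1.531×10⁻⁷ − 6.621×10⁻⁸ = 8.687×10⁻⁸ m⁻¹.
a = 1.151×10⁷ m = 11511 km.

a ≈ 11510 km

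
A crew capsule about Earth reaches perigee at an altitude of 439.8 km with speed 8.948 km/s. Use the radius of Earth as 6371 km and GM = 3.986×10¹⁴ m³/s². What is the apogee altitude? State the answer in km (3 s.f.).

r_p = 6371 + 439.8 = 6810.8 km = 6.811×10⁶ m.
Specific energy ε = v²/2 − μ/r = -1.849×10⁷ J/kg, so a = −μ/(2ε) = 1.078×10⁷ m.
The apsides satisfy r_p + r_a = 2a, so the apogee radius is 2a − r_p = 1.475×10⁷ m = 14745 km.
Apogee altitude = 14745 − 6371 = 8374.2 km.

apogee altitude ≈ 8370 km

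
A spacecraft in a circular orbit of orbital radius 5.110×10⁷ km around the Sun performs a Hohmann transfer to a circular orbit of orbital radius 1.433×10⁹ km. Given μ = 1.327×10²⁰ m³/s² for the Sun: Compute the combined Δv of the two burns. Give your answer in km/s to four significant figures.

r₁ = 5.110×10⁷ km = 5.110×10¹⁰ m.
r₂ = 1.433×10⁹ km = 1.433×10¹² m.
Transfer ellipse a_t = (r₁ + r₂)/2 = 7.420×10¹¹ m.
At r₁: circular v_c1 = √(μ/r₁) = 50960 m/s; transfer-perihelion v_p = √[μ(2/r₁ − 1/a_t)] = 70820 m/s.
Δv₁ = v_p − v_c1 = 19860 m/s.
At r₂: circular v_c2 = √(μ/r₂) = 9623 m/s; transfer-aphelion v_a = √[μ(2/r₂ − 1/a_t)] = 2525 m/s.
Δv₂ = v_c2 − v_a = 7098 m/s.
Total Δv = Δv₁ + Δv₂ = 26950 m/s = 26.95 km/s.

Δv_total ≈ 26.95 km/s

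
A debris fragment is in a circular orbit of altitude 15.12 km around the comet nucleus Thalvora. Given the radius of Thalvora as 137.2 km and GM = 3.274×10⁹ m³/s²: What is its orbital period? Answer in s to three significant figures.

T ≈ 6530 s

r = 137.2 + 15.12 = 152.32 km = 1.5232×10⁵ m.
Kepler's third law: T = 2π√(r³/μ) = 2π√((1.523×10⁵)³ / 3.274×10⁹).
r³/μ = 1.079×10⁶ s², so T = 2π × 1.039×10³ = 6.528×10³ s.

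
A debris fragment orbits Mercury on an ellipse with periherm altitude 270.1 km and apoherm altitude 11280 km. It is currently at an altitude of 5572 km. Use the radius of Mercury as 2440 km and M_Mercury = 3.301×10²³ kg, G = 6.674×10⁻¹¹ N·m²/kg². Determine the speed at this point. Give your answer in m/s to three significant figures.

v ≈ 1680 m/s

μ = GM = 6.674×10⁻¹¹ × 3.301×10²³ = 2.203×10¹³ m³/s².
r_p = 2440 + 270.1 = 2710.1 km = 2.7101×10⁶ m.
r_a = 2440 + 11280 = 13720 km = 1.3720×10⁷ m.
r = 2440 + 5572 = 8012.0 km = 8.012×10⁶ m.
Semi-major axis a = (r_p + r_a)/2 = 8215.0 km = 8.215×10⁶ m.
Vis-viva: v² = μ(2/r − 1/a) = 2.203×10¹³ × (2.496×10⁻⁷ − 1.217×10⁻⁷) = 2.818×10⁶ m²/s².
v = 1679 m/s.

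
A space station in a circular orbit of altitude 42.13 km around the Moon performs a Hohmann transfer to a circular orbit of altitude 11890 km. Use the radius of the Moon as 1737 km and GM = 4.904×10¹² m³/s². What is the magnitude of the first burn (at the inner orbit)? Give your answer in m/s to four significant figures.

r₁ = 1737 + 42.13 = 1779.1 km = 1.7791×10⁶ m.
r₂ = 1737 + 11890 = 13627 km = 1.3627×10⁷ m.
Transfer ellipse a_t = (r₁ + r₂)/2 = 7.703×10⁶ m.
At r₁: circular v_c1 = √(μ/r₁) = 1660 m/s; transfer-perilune v_p = √[μ(2/r₁ − 1/a_t)] = 2208 m/s.
Δv₁ = v_p − v_c1 = 548.0 m/s.

Δv ≈ 548.0 m/s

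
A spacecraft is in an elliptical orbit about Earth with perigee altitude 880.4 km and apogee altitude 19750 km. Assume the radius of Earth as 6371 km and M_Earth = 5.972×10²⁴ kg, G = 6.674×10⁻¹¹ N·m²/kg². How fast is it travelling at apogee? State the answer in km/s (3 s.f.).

v ≈ 2.58 km/s

μ = GM = 6.674×10⁻¹¹ × 5.972×10²⁴ = 3.986×10¹⁴ m³/s².
r_p = 6371 + 880.4 = 7251.4 km = 7.2514×10⁶ m.
r_a = 6371 + 19750 = 26121 km = 2.6121×10⁷ m.
Semi-major axis a = (r_p + r_a)/2 = 16686 km = 1.669×10⁷ m.
Vis-viva: v² = μ(2/r − 1/a) = 3.986×10¹⁴ × (7.657×10⁻⁸ − 5.993×10⁻⁸) = 6.631×10⁶ m²/s².
v = 2575 m/s = 2.575 km/s.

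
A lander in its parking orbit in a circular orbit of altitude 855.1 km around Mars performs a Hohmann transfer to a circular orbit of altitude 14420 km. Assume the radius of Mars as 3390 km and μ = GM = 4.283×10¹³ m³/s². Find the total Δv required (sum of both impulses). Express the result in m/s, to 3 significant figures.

Δv_total ≈ 1450 m/s

r₁ = 3390 + 855.1 = 4245.1 km = 4.2451×10⁶ m.
r₂ = 3390 + 14420 = 17810 km = 1.7810×10⁷ m.
Transfer ellipse a_t = (r₁ + r₂)/2 = 1.103×10⁷ m.
At r₁: circular v_c1 = √(μ/r₁) = 3176 m/s; transfer-periapsis v_p = √[μ(2/r₁ − 1/a_t)] = 4037 m/s.
Δv₁ = v_p − v_c1 = 860.3 m/s.
At r₂: circular v_c2 = √(μ/r₂) = 1551 m/s; transfer-apoapsis v_a = √[μ(2/r₂ − 1/a_t)] = 962.2 m/s.
Δv₂ = v_c2 − v_a = 588.6 m/s.
Total Δv = Δv₁ + Δv₂ = 1449 m/s.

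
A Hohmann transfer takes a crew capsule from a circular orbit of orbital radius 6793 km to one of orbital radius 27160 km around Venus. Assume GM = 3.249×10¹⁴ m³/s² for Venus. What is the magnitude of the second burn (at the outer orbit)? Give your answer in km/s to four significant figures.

r₁ = 6793 km = 6.793×10⁶ m.
r₂ = 27160 km = 2.716×10⁷ m.
Transfer ellipse a_t = (r₁ + r₂)/2 = 1.698×10⁷ m.
At r₁: circular v_c1 = √(μ/r₁) = 6916 m/s; transfer-periapsis v_p = √[μ(2/r₁ − 1/a_t)] = 8748 m/s.
At r₂: circular v_c2 = √(μ/r₂) = 3459 m/s; transfer-apoapsis v_a = √[μ(2/r₂ − 1/a_t)] = 2188 m/s.
Δv₂ = v_c2 − v_a = 1271 m/s.
= 1.271 km/s.

Δv ≈ 1.271 km/s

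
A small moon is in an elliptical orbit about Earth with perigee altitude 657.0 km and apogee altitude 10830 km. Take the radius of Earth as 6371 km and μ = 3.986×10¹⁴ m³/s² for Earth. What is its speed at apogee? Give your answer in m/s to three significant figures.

r_p = 6371 + 657.0 = 7028.0 km = 7.0280×10⁶ m.
r_a = 6371 + 10830 = 17201 km = 1.7201×10⁷ m.
Semi-major axis a = (r_p + r_a)/2 = 12114 km = 1.211×10⁷ m.
Vis-viva: v² = μ(2/r − 1/a) = 3.986×10¹⁴ × (1.163×10⁻⁷ − 8.255×10⁻⁸) = 1.344×10⁷ m²/s².
v = 3667 m/s.

v ≈ 3670 m/s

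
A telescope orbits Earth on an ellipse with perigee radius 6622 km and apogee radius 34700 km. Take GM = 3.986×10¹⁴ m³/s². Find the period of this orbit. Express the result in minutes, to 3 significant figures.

Semi-major axis a = (r_p + r_a)/2 = (6622.0 + 34700)/2 = 20661 km = 2.066×10⁷ m.
By Kepler's third law T = 2π√(a³/μ) = 2π × 4.704×10³ = 2.956×10⁴ s.
= 492.6 minutes.

T ≈ 493 minutes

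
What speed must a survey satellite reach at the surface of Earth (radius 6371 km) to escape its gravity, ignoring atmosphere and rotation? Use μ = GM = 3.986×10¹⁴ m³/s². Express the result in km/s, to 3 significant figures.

v_esc ≈ 11.2 km/s

r = R = 6.371×10⁶ m.
Escape speed v_esc = √(2μ/r) = √(2 × 3.986×10¹⁴ / 6.371×10⁶) = √(1.251×10⁸) = 11190 m/s.
= 11.19 km/s.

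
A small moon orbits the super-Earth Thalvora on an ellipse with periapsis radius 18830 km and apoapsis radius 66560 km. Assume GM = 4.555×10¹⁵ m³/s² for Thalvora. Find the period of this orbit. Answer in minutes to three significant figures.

T ≈ 433 minutes

Semi-major axis a = (r_p + r_a)/2 = (18830 + 66560)/2 = 42695 km = 4.270×10⁷ m.
By Kepler's third law T = 2π√(a³/μ) = 2π × 4.134×10³ = 2.597×10⁴ s.
= 432.9 minutes.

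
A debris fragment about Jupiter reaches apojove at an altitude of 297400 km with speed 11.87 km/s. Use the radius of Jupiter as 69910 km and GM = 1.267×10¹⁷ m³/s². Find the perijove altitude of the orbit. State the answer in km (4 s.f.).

r_a = 69910 + 297400 = 3.6731×10⁵ km = 3.673×10⁸ m.
Specific energy ε = v²/2 − μ/r = -2.745×10⁸ J/kg, so a = −μ/(2ε) = 2.308×10⁸ m.
The apsides satisfy r_p + r_a = 2a, so the perijove radius is 2a − r_a = 9.427×10⁷ m = 94270 km.
Perijove altitude = 94270 − 69910 = 24360 km.

perijove altitude ≈ 24360 km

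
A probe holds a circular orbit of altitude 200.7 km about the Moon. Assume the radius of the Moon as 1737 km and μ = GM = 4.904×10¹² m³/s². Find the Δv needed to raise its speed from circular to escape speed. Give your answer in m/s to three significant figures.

r = 1737 + 200.7 = 1937.7 km = 1.9377×10⁶ m.
Circular speed v_c = √(μ/r) = 1591 m/s.
Escape speed v_esc = √(2μ/r) = √2 × v_c = 2250 m/s.
Δv = v_esc − v_c = 659.0 m/s.

Δv ≈ 659 m/s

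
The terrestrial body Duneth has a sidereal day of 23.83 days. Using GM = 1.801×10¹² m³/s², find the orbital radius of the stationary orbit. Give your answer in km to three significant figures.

r_sync ≈ 57800 km

T = 23.83 days = 2.059×10⁶ s.
A synchronous orbit has period T, so by Kepler's third law a = (μT²/4π²)^(1/3).
μT²/4π² = 1.801×10¹² × (2.059×10⁶)² / 39.48 = 1.934×10²³ m³.
a = 5.783×10⁷ m = 57829 km.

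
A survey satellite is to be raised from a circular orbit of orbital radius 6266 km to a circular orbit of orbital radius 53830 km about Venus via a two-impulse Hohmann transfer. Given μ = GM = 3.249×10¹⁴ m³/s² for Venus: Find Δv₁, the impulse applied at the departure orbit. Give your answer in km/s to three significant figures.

Δv ≈ 2.44 km/s

r₁ = 6266 km = 6.266×10⁶ m.
r₂ = 53830 km = 5.383×10⁷ m.
Transfer ellipse a_t = (r₁ + r₂)/2 = 3.005×10⁷ m.
At r₁: circular v_c1 = √(μ/r₁) = 7201 m/s; transfer-periapsis v_p = √[μ(2/r₁ − 1/a_t)] = 9638 m/s.
Δv₁ = v_p − v_c1 = 2437 m/s.
= 2.437 km/s.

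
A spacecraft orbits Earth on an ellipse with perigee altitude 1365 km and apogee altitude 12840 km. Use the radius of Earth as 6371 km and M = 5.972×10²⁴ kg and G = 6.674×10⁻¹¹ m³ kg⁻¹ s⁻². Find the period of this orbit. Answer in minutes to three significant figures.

T ≈ 259 minutes

μ = GM = 6.674×10⁻¹¹ × 5.972×10²⁴ = 3.986×10¹⁴ m³/s².
r_p = 6371 + 1365 = 7736.0 km = 7.7360×10⁶ m.
r_a = 6371 + 12840 = 19211 km = 1.9211×10⁷ m.
Semi-major axis a = (r_p + r_a)/2 = (7736.0 + 19211)/2 = 13474 km = 1.347×10⁷ m.
By Kepler's third law T = 2π√(a³/μ) = 2π × 2.477×10³ = 1.556×10⁴ s.
= 259.4 minutes.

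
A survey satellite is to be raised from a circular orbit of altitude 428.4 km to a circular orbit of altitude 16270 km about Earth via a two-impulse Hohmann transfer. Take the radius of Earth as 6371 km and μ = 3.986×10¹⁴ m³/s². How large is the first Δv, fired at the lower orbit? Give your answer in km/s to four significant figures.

Δv ≈ 1.839 km/s

r₁ = 6371 + 428.4 = 6799.4 km = 6.7994×10⁶ m.
r₂ = 6371 + 16270 = 22641 km = 2.2641×10⁷ m.
Transfer ellipse a_t = (r₁ + r₂)/2 = 1.472×10⁷ m.
At r₁: circular v_c1 = √(μ/r₁) = 7657 m/s; transfer-perigee v_p = √[μ(2/r₁ − 1/a_t)] = 9496 m/s.
Δv₁ = v_p − v_c1 = 1839 m/s.
= 1.839 km/s.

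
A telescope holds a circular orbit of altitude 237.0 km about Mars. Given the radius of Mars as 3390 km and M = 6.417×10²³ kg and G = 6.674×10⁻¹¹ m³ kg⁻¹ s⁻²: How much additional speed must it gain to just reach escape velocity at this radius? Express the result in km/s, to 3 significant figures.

μ = GM = 6.674×10⁻¹¹ × 6.417×10²³ = 4.283×10¹³ m³/s².
r = 3390 + 237.0 = 3627.0 km = 3.6270×10⁶ m.
Circular speed v_c = √(μ/r) = 3436 m/s.
Escape speed v_esc = √(2μ/r) = √2 × v_c = 4860 m/s.
Δv = v_esc − v_c = 1423 m/s = 1.423 km/s.

Δv ≈ 1.42 km/s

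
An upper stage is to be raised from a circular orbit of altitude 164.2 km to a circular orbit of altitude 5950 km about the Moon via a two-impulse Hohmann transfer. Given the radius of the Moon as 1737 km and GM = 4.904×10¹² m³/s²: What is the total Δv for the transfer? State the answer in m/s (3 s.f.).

r₁ = 1737 + 164.2 = 1901.2 km = 1.9012×10⁶ m.
r₂ = 1737 + 5950 = 7687.0 km = 7.6870×10⁶ m.
Transfer ellipse a_t = (r₁ + r₂)/2 = 4.794×10⁶ m.
At r₁: circular v_c1 = √(μ/r₁) = 1606 m/s; transfer-perilune v_p = √[μ(2/r₁ − 1/a_t)] = 2034 m/s.
Δv₁ = v_p − v_c1 = 427.6 m/s.
At r₂: circular v_c2 = √(μ/r₂) = 798.7 m/s; transfer-apolune v_a = √[μ(2/r₂ − 1/a_t)] = 503.0 m/s.
Δv₂ = v_c2 − v_a = 295.7 m/s.
Total Δv = Δv₁ + Δv₂ = 723.4 m/s.

Δv_total ≈ 723 m/s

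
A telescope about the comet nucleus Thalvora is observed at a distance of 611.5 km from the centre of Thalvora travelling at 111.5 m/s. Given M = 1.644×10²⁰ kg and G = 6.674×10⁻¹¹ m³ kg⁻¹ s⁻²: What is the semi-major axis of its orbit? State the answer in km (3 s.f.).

μ = GM = 6.674×10⁻¹¹ × 1.644×10²⁰ = 1.097×10¹⁰ m³/s².
r = 6.115×10⁵ m.
Specific orbital energy ε = v²/2 − μ/r = (111.5)²/2 − 1.097×10¹⁰/6.115×10⁵ = -1.173×10⁴ J/kg.
Since ε = −μ/(2a), a = −μ/(2ε) = 4.678×10⁵ m = 467.82 km.

a ≈ 468 km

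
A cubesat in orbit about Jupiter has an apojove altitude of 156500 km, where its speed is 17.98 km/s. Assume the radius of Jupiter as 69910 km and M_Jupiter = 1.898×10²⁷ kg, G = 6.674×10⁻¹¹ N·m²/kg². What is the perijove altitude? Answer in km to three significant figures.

μ = GM = 6.674×10⁻¹¹ × 1.898×10²⁷ = 1.267×10¹⁷ m³/s².
r_a = 69910 + 156500 = 2.2641×10⁵ km = 2.264×10⁸ m.
Specific energy ε = v²/2 − μ/r = -3.978×10⁸ J/kg, so a = −μ/(2ε) = 1.592×10⁸ m.
The apsides satisfy r_p + r_a = 2a, so the perijove radius is 2a − r_a = 9.199×10⁷ m = 91989 km.
Perijove altitude = 91989 − 69910 = 22079 km.

perijove altitude ≈ 22100 km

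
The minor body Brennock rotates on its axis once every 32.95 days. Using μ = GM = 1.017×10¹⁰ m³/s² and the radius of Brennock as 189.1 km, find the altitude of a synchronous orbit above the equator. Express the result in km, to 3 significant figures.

T = 32.95 days = 2.847×10⁶ s.
A synchronous orbit has period T, so by Kepler's third law a = (μT²/4π²)^(1/3).
μT²/4π² = 1.017×10¹⁰ × (2.847×10⁶)² / 39.48 = 2.088×10²¹ m³.
a = 1.278×10⁷ m = 12781 km.
Altitude h = a − R = 12781 − 189.1 = 12592 km.

h_sync ≈ 12600 km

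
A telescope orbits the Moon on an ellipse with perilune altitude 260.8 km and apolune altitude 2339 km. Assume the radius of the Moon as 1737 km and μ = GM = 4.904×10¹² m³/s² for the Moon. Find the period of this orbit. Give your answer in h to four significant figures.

T ≈ 4.171 h

r_p = 1737 + 260.8 = 1997.8 km = 1.9978×10⁶ m.
r_a = 1737 + 2339 = 4076.0 km = 4.0760×10⁶ m.
Semi-major axis a = (r_p + r_a)/2 = (1997.8 + 4076.0)/2 = 3036.9 km = 3.037×10⁶ m.
By Kepler's third law T = 2π√(a³/μ) = 2π × 2.390×10³ = 1.502×10⁴ s.
= 4.171 h.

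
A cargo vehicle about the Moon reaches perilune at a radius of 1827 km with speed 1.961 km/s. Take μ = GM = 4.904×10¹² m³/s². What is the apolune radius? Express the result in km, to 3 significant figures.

r_p = 1.827×10⁶ m.
Specific energy ε = v²/2 − μ/r = -7.614×10⁵ J/kg, so a = −μ/(2ε) = 3.220×10⁶ m.
The apsides satisfy r_p + r_a = 2a, so the apolune radius is 2a − r_p = 4.614×10⁶ m = 4613.6 km.

apolune radius ≈ 4610 km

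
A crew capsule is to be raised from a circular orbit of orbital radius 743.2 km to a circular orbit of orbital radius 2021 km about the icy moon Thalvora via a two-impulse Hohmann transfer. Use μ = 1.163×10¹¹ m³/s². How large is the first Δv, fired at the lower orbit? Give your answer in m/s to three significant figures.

r₁ = 743.2 km = 7.432×10⁵ m.
r₂ = 2021 km = 2.021×10⁶ m.
Transfer ellipse a_t = (r₁ + r₂)/2 = 1.382×10⁶ m.
At r₁: circular v_c1 = √(μ/r₁) = 395.6 m/s; transfer-periapsis v_p = √[μ(2/r₁ − 1/a_t)] = 478.4 m/s.
Δv₁ = v_p − v_c1 = 82.77 m/s.

Δv ≈ 82.8 m/s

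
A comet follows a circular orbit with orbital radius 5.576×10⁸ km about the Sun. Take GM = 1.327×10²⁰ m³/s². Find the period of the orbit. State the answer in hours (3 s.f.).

T ≈ 63100 hours

r = 5.576×10⁸ km = 5.576×10¹¹ m.
Kepler's third law: T = 2π√(r³/μ) = 2π√((5.576×10¹¹)³ / 1.327×10²⁰).
r³/μ = 1.306×10¹⁵ s², so T = 2π × 3.615×10⁷ = 2.271×10⁸ s.
Converting: 2.271×10⁸ s ÷ 3600 = 63080 hours.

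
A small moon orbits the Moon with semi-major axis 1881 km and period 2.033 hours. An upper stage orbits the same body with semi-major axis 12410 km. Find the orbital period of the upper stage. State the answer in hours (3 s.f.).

T₂ ≈ 34.5 hours

Kepler's third law: T² ∝ a³, so T₂ = T₁ (a₂/a₁)^(3/2).
a₂/a₁ = 6.598, (a₂/a₁)^(3/2) = 16.95.
T₂ = 2.033 × 16.95 = 34.45 hours.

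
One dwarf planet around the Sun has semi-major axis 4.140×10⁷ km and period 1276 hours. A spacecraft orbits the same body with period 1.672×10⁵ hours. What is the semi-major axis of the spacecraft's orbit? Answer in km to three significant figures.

Kepler's third law: a³ ∝ T², so a₂ = a₁ (T₂/T₁)^(2/3).
T₂/T₁ = 131.0, (T₂/T₁)^(2/3) = 25.80.
a₂ = 4.140×10⁷ × 25.80 = 1.068×10⁹ km.

a₂ ≈ 1.07×10⁹ km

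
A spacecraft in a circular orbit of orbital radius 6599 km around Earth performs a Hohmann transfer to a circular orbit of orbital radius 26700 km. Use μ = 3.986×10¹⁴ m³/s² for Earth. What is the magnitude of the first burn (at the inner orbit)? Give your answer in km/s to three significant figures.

r₁ = 6599 km = 6.599×10⁶ m.
r₂ = 26700 km = 2.670×10⁷ m.
Transfer ellipse a_t = (r₁ + r₂)/2 = 1.665×10⁷ m.
At r₁: circular v_c1 = √(μ/r₁) = 7772 m/s; transfer-perigee v_p = √[μ(2/r₁ − 1/a_t)] = 9842 m/s.
Δv₁ = v_p − v_c1 = 2070 m/s.
= 2.070 km/s.

Δv ≈ 2.07 km/s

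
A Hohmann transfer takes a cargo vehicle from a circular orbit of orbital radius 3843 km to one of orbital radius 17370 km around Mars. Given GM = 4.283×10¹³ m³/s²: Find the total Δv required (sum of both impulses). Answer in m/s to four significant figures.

Δv_total ≈ 1559 m/s

r₁ = 3843 km = 3.843×10⁶ m.
r₂ = 17370 km = 1.737×10⁷ m.
Transfer ellipse a_t = (r₁ + r₂)/2 = 1.061×10⁷ m.
At r₁: circular v_c1 = √(μ/r₁) = 3338 m/s; transfer-periapsis v_p = √[μ(2/r₁ − 1/a_t)] = 4272 m/s.
Δv₁ = v_p − v_c1 = 933.8 m/s.
At r₂: circular v_c2 = √(μ/r₂) = 1570 m/s; transfer-apoapsis v_a = √[μ(2/r₂ − 1/a_t)] = 945.2 m/s.
Δv₂ = v_c2 − v_a = 625.1 m/s.
Total Δv = Δv₁ + Δv₂ = 1559 m/s.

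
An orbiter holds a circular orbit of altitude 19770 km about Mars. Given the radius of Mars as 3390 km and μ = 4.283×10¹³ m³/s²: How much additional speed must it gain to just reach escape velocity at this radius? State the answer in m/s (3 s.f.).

r = 3390 + 19770 = 23160 km = 2.3160×10⁷ m.
Circular speed v_c = √(μ/r) = 1360 m/s.
Escape speed v_esc = √(2μ/r) = √2 × v_c = 1923 m/s.
Δv = v_esc − v_c = 563.3 m/s.

Δv ≈ 563 m/s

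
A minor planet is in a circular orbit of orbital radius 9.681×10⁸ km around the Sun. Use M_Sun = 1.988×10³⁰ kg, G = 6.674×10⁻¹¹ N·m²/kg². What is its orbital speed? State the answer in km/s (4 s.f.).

v ≈ 11.71 km/s

μ = GM = 6.674×10⁻¹¹ × 1.988×10³⁰ = 1.327×10²⁰ m³/s².
r = 9.681×10⁸ km = 9.681×10¹¹ m.
For a circular orbit v = √(μ/r) = √(1.327×10²⁰ / 9.681×10¹¹) = √(1.371×10⁸) = 11710 m/s.
That is 11.71 km/s.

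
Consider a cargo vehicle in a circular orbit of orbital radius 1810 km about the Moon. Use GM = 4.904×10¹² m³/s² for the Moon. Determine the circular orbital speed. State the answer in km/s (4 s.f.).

r = 1810 km = 1.810×10⁶ m.
For a circular orbit v = √(μ/r) = √(4.904×10¹² / 1.810×10⁶) = √(2.709×10⁶) = 1646 m/s.
That is 1.646 km/s.

v ≈ 1.646 km/s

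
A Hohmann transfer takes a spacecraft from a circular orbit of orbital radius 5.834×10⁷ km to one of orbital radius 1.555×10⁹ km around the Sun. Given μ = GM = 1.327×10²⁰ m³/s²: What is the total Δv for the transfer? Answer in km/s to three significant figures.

Δv_total ≈ 25.3 km/s

r₁ = 5.834×10⁷ km = 5.834×10¹⁰ m.
r₂ = 1.555×10⁹ km = 1.555×10¹² m.
Transfer ellipse a_t = (r₁ + r₂)/2 = 8.067×10¹¹ m.
At r₁: circular v_c1 = √(μ/r₁) = 47690 m/s; transfer-perihelion v_p = √[μ(2/r₁ − 1/a_t)] = 66220 m/s.
Δv₁ = v_p − v_c1 = 18520 m/s.
At r₂: circular v_c2 = √(μ/r₂) = 9238 m/s; transfer-aphelion v_a = √[μ(2/r₂ − 1/a_t)] = 2484 m/s.
Δv₂ = v_c2 − v_a = 6754 m/s.
Total Δv = Δv₁ + Δv₂ = 25280 m/s = 25.28 km/s.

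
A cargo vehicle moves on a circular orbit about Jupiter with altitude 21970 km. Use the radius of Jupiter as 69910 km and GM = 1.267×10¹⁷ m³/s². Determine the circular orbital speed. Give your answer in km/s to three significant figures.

r = 69910 + 21970 = 91880 km = 9.1880×10⁷ m.
For a circular orbit v = √(μ/r) = √(1.267×10¹⁷ / 9.188×10⁷) = √(1.379×10⁹) = 37130 m/s.
That is 37.13 km/s.

v ≈ 37.1 km/s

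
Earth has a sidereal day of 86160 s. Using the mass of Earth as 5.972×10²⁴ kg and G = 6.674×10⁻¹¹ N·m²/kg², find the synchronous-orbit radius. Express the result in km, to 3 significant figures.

r_sync ≈ 42200 km

μ = GM = 6.674×10⁻¹¹ × 5.972×10²⁴ = 3.986×10¹⁴ m³/s².
A synchronous orbit has period T, so by Kepler's third law a = (μT²/4π²)^(1/3).
μT²/4π² = 3.986×10¹⁴ × (8.616×10⁴)² / 39.48 = 7.495×10²² m³.
a = 4.216×10⁷ m = 42162 km.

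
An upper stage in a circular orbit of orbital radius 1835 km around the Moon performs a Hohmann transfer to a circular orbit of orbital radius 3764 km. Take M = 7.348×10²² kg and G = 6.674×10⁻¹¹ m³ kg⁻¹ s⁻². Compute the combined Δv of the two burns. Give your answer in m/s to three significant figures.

μ = GM = 6.674×10⁻¹¹ × 7.348×10²² = 4.904×10¹² m³/s².
r₁ = 1835 km = 1.835×10⁶ m.
r₂ = 3764 km = 3.764×10⁶ m.
Transfer ellipse a_t = (r₁ + r₂)/2 = 2.800×10⁶ m.
At r₁: circular v_c1 = √(μ/r₁) = 1635 m/s; transfer-perilune v_p = √[μ(2/r₁ − 1/a_t)] = 1896 m/s.
Δv₁ = v_p − v_c1 = 260.8 m/s.
At r₂: circular v_c2 = √(μ/r₂) = 1141 m/s; transfer-apolune v_a = √[μ(2/r₂ − 1/a_t)] = 924.1 m/s.
Δv₂ = v_c2 − v_a = 217.3 m/s.
Total Δv = Δv₁ + Δv₂ = 478.1 m/s.

Δv_total ≈ 478 m/s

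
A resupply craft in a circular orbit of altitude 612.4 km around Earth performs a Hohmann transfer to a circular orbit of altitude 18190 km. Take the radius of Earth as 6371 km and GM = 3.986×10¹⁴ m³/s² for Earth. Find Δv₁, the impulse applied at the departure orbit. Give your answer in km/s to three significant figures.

Δv ≈ 1.87 km/s

r₁ = 6371 + 612.4 = 6983.4 km = 6.9834×10⁶ m.
r₂ = 6371 + 18190 = 24561 km = 2.4561×10⁷ m.
Transfer ellipse a_t = (r₁ + r₂)/2 = 1.577×10⁷ m.
At r₁: circular v_c1 = √(μ/r₁) = 7555 m/s; transfer-perigee v_p = √[μ(2/r₁ − 1/a_t)] = 9428 m/s.
Δv₁ = v_p − v_c1 = 1873 m/s.
= 1.873 km/s.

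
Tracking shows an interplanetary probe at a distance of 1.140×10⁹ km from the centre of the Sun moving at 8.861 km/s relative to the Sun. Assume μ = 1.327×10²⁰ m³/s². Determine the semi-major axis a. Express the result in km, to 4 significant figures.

r = 1.140×10¹² m.
Specific orbital energy ε = v²/2 − μ/r = (8861)²/2 − 1.327×10²⁰/1.140×10¹² = -7.714×10⁷ J/kg.
Since ε = −μ/(2a), a = −μ/(2ε) = 8.601×10¹¹ m = 8.6007×10⁸ km.

a ≈ 8.601×10⁸ km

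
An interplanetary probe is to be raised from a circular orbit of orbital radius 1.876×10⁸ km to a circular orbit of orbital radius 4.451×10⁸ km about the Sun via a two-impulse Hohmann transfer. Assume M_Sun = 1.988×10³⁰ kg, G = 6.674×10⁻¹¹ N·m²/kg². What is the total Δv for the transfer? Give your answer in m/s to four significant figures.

Δv_total ≈ 8921 m/s

μ = GM = 6.674×10⁻¹¹ × 1.988×10³⁰ = 1.327×10²⁰ m³/s².
r₁ = 1.876×10⁸ km = 1.876×10¹¹ m.
r₂ = 4.451×10⁸ km = 4.451×10¹¹ m.
Transfer ellipse a_t = (r₁ + r₂)/2 = 3.164×10¹¹ m.
At r₁: circular v_c1 = √(μ/r₁) = 26590 m/s; transfer-perihelion v_p = √[μ(2/r₁ − 1/a_t)] = 31540 m/s.
Δv₁ = v_p − v_c1 = 4951 m/s.
At r₂: circular v_c2 = √(μ/r₂) = 17270 m/s; transfer-aphelion v_a = √[μ(2/r₂ − 1/a_t)] = 13300 m/s.
Δv₂ = v_c2 − v_a = 3970 m/s.
Total Δv = Δv₁ + Δv₂ = 8921 m/s.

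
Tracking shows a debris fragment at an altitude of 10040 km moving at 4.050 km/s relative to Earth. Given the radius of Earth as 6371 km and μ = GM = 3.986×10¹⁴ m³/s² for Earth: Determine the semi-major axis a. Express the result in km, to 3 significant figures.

a ≈ 12400 km

r = 6371 + 10040 = 16411 km = 1.641×10⁷ m.
Specific orbital energy ε = v²/2 − μ/r = (4050)²/2 − 3.986×10¹⁴/1.641×10⁷ = -1.609×10⁷ J/kg.
Since ε = −μ/(2a), a = −μ/(2ε) = 1.239×10⁷ m = 12389 km.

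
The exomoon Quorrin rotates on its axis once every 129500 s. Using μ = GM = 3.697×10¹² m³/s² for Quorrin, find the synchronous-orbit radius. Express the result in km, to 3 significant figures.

r_sync ≈ 11600 km

A synchronous orbit has period T, so by Kepler's third law a = (μT²/4π²)^(1/3).
μT²/4π² = 3.697×10¹² × (1.295×10⁵)² / 39.48 = 1.570×10²¹ m³.
a = 1.162×10⁷ m = 11624 km.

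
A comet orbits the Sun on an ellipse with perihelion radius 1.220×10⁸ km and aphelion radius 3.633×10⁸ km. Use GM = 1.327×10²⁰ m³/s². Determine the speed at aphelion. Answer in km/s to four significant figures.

Semi-major axis a = (r_p + r_a)/2 = 2.4265×10⁸ km = 2.426×10¹¹ m.
Vis-viva: v² = μ(2/r − 1/a) = 1.327×10²⁰ × (5.505×10⁻¹² − 4.121×10⁻¹²) = 1.836×10⁸ m²/s².
v = 13550 m/s = 13.55 km/s.

v ≈ 13.55 km/s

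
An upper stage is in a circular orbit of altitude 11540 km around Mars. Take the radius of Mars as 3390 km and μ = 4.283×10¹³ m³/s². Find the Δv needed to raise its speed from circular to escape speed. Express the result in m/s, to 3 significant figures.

Δv ≈ 702 m/s

r = 3390 + 11540 = 14930 km = 1.4930×10⁷ m.
Circular speed v_c = √(μ/r) = 1694 m/s.
Escape speed v_esc = √(2μ/r) = √2 × v_c = 2395 m/s.
Δv = v_esc − v_c = 701.6 m/s.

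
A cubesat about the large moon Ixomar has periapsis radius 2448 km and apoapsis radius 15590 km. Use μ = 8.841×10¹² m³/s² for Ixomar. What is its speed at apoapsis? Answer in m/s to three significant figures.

Semi-major axis a = (r_p + r_a)/2 = 9019.0 km = 9.019×10⁶ m.
Vis-viva: v² = μ(2/r − 1/a) = 8.841×10¹² × (1.283×10⁻⁷ − 1.109×10⁻⁷) = 1.539×10⁵ m²/s².
v = 392.3 m/s.

v ≈ 392 m/s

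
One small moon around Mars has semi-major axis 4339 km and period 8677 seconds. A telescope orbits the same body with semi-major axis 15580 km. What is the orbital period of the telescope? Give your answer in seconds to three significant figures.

Kepler's third law: T² ∝ a³, so T₂ = T₁ (a₂/a₁)^(3/2).
a₂/a₁ = 3.591, (a₂/a₁)^(3/2) = 6.804.
T₂ = 8677 × 6.804 = 59040 seconds.

T₂ ≈ 59000 seconds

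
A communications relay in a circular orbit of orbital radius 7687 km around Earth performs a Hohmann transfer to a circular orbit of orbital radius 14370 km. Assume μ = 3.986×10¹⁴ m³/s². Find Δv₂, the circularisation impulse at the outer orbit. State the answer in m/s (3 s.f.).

r₁ = 7687 km = 7.687×10⁶ m.
r₂ = 14370 km = 1.437×10⁷ m.
Transfer ellipse a_t = (r₁ + r₂)/2 = 1.103×10⁷ m.
At r₁: circular v_c1 = √(μ/r₁) = 7201 m/s; transfer-perigee v_p = √[μ(2/r₁ − 1/a_t)] = 8220 m/s.
At r₂: circular v_c2 = √(μ/r₂) = 5267 m/s; transfer-apogee v_a = √[μ(2/r₂ − 1/a_t)] = 4397 m/s.
Δv₂ = v_c2 − v_a = 869.7 m/s.

Δv ≈ 870 m/s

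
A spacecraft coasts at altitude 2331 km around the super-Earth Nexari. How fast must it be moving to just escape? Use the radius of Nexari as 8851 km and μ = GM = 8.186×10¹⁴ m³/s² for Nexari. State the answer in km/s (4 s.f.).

v_esc ≈ 12.10 km/s

r = 8851 + 2331 = 11182 km = 1.1182×10⁷ m.
Escape speed v_esc = √(2μ/r) = √(2 × 8.186×10¹⁴ / 1.118×10⁷) = √(1.464×10⁸) = 12100 m/s.
= 12.10 km/s.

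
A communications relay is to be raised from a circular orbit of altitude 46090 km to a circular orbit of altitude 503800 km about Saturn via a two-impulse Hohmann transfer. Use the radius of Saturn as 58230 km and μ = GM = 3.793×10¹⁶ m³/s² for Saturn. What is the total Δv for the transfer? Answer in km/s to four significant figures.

Δv_total ≈ 9.316 km/s

r₁ = 58230 + 46090 = 104320 km = 1.0432×10⁸ m.
r₂ = 58230 + 503800 = 562030 km = 5.6203×10⁸ m.
Transfer ellipse a_t = (r₁ + r₂)/2 = 3.332×10⁸ m.
At r₁: circular v_c1 = √(μ/r₁) = 19070 m/s; transfer-perikrone v_p = √[μ(2/r₁ − 1/a_t)] = 24770 m/s.
Δv₁ = v_p − v_c1 = 5698 m/s.
At r₂: circular v_c2 = √(μ/r₂) = 8215 m/s; transfer-apokrone v_a = √[μ(2/r₂ − 1/a_t)] = 4597 m/s.
Δv₂ = v_c2 − v_a = 3618 m/s.
Total Δv = Δv₁ + Δv₂ = 9316 m/s = 9.316 km/s.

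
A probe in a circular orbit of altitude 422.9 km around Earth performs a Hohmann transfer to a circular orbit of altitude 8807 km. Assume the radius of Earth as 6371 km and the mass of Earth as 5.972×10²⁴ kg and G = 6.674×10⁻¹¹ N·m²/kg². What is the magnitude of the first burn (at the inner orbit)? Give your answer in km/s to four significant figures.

μ = GM = 6.674×10⁻¹¹ × 5.972×10²⁴ = 3.986×10¹⁴ m³/s².
r₁ = 6371 + 422.9 = 6793.9 km = 6.7939×10⁶ m.
r₂ = 6371 + 8807 = 15178 km = 1.5178×10⁷ m.
Transfer ellipse a_t = (r₁ + r₂)/2 = 1.099×10⁷ m.
At r₁: circular v_c1 = √(μ/r₁) = 7659 m/s; transfer-perigee v_p = √[μ(2/r₁ − 1/a_t)] = 9003 m/s.
Δv₁ = v_p − v_c1 = 1344 m/s.
= 1.344 km/s.

Δv ≈ 1.344 km/s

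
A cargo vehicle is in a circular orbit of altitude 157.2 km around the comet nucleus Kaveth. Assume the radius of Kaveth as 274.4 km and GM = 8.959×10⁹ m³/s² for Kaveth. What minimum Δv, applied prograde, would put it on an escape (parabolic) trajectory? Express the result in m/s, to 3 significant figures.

r = 274.4 + 157.2 = 431.60 km = 4.3160×10⁵ m.
Circular speed v_c = √(μ/r) = 144.1 m/s.
Escape speed v_esc = √(2μ/r) = √2 × v_c = 203.8 m/s.
Δv = v_esc − v_c = 59.68 m/s.

Δv ≈ 59.7 m/s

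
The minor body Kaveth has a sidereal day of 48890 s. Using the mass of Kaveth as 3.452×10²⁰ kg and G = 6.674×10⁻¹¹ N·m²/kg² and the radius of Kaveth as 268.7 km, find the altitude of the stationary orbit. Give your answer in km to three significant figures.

h_sync ≈ 849 km

μ = GM = 6.674×10⁻¹¹ × 3.452×10²⁰ = 2.304×10¹⁰ m³/s².
A synchronous orbit has period T, so by Kepler's third law a = (μT²/4π²)^(1/3).
μT²/4π² = 2.304×10¹⁰ × (4.889×10⁴)² / 39.48 = 1.395×10¹⁸ m³.
a = 1.117×10⁶ m = 1117.3 km.
Altitude h = a − R = 1117.3 − 268.7 = 848.62 km.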